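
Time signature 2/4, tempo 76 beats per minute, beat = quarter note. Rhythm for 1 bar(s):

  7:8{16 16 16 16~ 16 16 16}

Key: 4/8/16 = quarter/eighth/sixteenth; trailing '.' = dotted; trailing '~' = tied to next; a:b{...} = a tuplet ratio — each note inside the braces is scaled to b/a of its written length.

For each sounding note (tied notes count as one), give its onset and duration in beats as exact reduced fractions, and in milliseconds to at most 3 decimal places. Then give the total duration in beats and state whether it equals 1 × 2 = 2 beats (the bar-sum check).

1) 0.0ms=0b +225.564ms=2/7b
2) 225.564ms=2/7b +225.564ms=2/7b
3) 451.128ms=4/7b +225.564ms=2/7b
4) 676.692ms=6/7b +451.128ms=4/7b
5) 1127.82ms=10/7b +225.564ms=2/7b
6) 1353.383ms=12/7b +225.564ms=2/7b
Σ=2b of 2 (76bpm 2/4) — PASS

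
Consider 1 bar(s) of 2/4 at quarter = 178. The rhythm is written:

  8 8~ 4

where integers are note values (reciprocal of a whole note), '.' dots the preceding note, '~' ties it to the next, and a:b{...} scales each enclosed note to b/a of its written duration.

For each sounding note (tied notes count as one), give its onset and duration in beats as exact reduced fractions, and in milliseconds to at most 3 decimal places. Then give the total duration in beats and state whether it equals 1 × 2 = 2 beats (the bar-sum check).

1) 0.0ms=0b +168.539ms=1/2b
2) 168.539ms=1/2b +505.618ms=3/2b
Σ=2b of 2 (178bpm 2/4) — PASS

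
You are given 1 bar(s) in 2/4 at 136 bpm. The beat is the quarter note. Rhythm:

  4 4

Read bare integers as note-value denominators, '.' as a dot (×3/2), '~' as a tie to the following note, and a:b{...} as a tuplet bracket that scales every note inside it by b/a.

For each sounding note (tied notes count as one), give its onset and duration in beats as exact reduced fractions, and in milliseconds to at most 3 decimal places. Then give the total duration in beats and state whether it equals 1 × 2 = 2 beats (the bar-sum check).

1) 0.0ms=0b +441.176ms=1b
2) 441.176ms=1b +441.176ms=1b
Σ=2b of 2 (136bpm 2/4) — PASS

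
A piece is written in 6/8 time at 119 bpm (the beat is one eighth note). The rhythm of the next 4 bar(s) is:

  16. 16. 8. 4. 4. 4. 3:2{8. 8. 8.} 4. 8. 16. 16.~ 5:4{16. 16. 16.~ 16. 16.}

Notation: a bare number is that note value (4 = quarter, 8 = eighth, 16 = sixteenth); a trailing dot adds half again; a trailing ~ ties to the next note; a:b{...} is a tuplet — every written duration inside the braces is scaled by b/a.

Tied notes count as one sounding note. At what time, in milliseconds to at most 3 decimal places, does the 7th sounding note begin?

1. 0.0ms @ 0 + 378.151ms (3/4)
2. 378.151ms @ 3/4 + 378.151ms (3/4)
3. 756.303ms @ 3/2 + 756.303ms (3/2)
4. 1512.605ms @ 3 + 1512.605ms (3)
5. 3025.21ms @ 6 + 1512.605ms (3)
6. 4537.815ms @ 9 + 1512.605ms (3)
7. 6050.42ms @ 12 + 504.202ms (1)
8. 6554.622ms @ 13 + 504.202ms (1)
9. 7058.824ms @ 14 + 504.202ms (1)
10. 7563.025ms @ 15 + 1512.605ms (3)
11. 9075.63ms @ 18 + 756.303ms (3/2)
12. 9831.933ms @ 39/2 + 378.151ms (3/4)
13. 10210.084ms @ 81/4 + 680.672ms (27/20)
14. 10890.756ms @ 108/5 + 302.521ms (3/5)
15. 11193.277ms @ 111/5 + 605.042ms (6/5)
16. 11798.319ms @ 117/5 + 302.521ms (3/5)

note 7 onset = 12b = 6050.42ms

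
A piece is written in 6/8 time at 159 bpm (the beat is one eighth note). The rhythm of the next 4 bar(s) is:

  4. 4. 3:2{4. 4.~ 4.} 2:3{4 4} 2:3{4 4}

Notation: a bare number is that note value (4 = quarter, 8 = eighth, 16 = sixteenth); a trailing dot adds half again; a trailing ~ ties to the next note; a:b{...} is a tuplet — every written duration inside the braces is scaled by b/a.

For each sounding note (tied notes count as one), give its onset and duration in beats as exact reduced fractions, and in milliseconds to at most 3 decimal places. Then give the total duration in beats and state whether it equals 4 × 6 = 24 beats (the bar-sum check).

1) 0.0ms=0b +1132.075ms=3b
2) 1132.075ms=3b +1132.075ms=3b
3) 2264.151ms=6b +754.717ms=2b
4) 3018.868ms=8b +1509.434ms=4b
5) 4528.302ms=12b +1132.075ms=3b
6) 5660.377ms=15b +1132.075ms=3b
7) 6792.453ms=18b +1132.075ms=3b
8) 7924.528ms=21b +1132.075ms=3b
Σ=24b of 24 (159bpm 6/8) — PASS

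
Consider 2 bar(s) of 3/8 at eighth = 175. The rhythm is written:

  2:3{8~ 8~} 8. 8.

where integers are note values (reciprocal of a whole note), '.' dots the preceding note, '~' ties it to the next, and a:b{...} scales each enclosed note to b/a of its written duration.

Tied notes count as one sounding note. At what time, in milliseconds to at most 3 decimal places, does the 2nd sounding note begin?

note 2 onset = 9/2b = 1542.857ms

1. 0.0ms @ 0 + 1542.857ms (9/2)
2. 1542.857ms @ 9/2 + 514.286ms (3/2)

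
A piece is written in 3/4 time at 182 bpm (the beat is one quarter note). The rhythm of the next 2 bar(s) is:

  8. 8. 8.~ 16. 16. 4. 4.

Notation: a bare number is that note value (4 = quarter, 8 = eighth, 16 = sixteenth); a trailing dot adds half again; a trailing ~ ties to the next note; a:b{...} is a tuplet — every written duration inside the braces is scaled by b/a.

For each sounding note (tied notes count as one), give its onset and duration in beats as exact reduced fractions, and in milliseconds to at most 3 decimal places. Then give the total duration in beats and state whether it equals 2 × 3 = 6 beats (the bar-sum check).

1) 0.0ms=0b +247.253ms=3/4b
2) 247.253ms=3/4b +247.253ms=3/4b
3) 494.505ms=3/2b +370.879ms=9/8b
4) 865.385ms=21/8b +123.626ms=3/8b
5) 989.011ms=3b +494.505ms=3/2b
6) 1483.516ms=9/2b +494.505ms=3/2b
Σ=6b of 6 (182bpm 3/4) — PASS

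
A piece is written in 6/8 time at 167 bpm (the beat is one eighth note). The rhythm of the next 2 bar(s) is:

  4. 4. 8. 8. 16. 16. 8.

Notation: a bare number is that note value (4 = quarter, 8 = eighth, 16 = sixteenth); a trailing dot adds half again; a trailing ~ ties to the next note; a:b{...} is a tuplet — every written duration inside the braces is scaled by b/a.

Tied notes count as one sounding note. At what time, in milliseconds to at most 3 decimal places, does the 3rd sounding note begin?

note 3 onset = 6b = 2155.689ms

1. 0.0ms @ 0 + 1077.844ms (3)
2. 1077.844ms @ 3 + 1077.844ms (3)
3. 2155.689ms @ 6 + 538.922ms (3/2)
4. 2694.611ms @ 15/2 + 538.922ms (3/2)
5. 3233.533ms @ 9 + 269.461ms (3/4)
6. 3502.994ms @ 39/4 + 269.461ms (3/4)
7. 3772.455ms @ 21/2 + 538.922ms (3/2)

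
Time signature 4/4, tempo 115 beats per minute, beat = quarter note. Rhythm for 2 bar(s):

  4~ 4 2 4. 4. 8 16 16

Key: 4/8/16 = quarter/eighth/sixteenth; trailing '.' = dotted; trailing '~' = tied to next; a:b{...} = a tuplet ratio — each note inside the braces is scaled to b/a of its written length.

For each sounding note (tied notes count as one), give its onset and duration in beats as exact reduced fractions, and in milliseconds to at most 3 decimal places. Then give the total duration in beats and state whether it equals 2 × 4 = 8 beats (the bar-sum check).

1) 0.0ms=0b +1043.478ms=2b
2) 1043.478ms=2b +1043.478ms=2b
3) 2086.957ms=4b +782.609ms=3/2b
4) 2869.565ms=11/2b +782.609ms=3/2b
5) 3652.174ms=7b +260.87ms=1/2b
6) 3913.043ms=15/2b +130.435ms=1/4b
7) 4043.478ms=31/4b +130.435ms=1/4b
Σ=8b of 8 (115bpm 4/4) — PASS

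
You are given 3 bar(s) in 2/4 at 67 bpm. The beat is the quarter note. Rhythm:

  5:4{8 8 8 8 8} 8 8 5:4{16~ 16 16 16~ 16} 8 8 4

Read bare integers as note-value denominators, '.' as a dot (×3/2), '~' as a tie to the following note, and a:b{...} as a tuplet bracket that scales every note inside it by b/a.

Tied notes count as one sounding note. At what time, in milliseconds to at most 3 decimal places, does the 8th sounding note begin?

1. 0.0ms @ 0 + 358.209ms (2/5)
2. 358.209ms @ 2/5 + 358.209ms (2/5)
3. 716.418ms @ 4/5 + 358.209ms (2/5)
4. 1074.627ms @ 6/5 + 358.209ms (2/5)
5. 1432.836ms @ 8/5 + 358.209ms (2/5)
6. 1791.045ms @ 2 + 447.761ms (1/2)
7. 2238.806ms @ 5/2 + 447.761ms (1/2)
8. 2686.567ms @ 3 + 358.209ms (2/5)
9. 3044.776ms @ 17/5 + 179.104ms (1/5)
10. 3223.881ms @ 18/5 + 358.209ms (2/5)
11. 3582.09ms @ 4 + 447.761ms (1/2)
12. 4029.851ms @ 9/2 + 447.761ms (1/2)
13. 4477.612ms @ 5 + 895.522ms (1)

note 8 onset = 3b = 2686.567ms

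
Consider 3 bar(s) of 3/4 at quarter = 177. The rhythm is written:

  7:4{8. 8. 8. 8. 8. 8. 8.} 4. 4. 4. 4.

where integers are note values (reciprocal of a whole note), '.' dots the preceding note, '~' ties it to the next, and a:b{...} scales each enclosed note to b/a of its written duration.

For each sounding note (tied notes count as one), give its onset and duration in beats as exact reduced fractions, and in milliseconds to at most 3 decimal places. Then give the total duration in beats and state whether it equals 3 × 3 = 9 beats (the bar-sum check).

1) 0.0ms=0b +145.278ms=3/7b
2) 145.278ms=3/7b +145.278ms=3/7b
3) 290.557ms=6/7b +145.278ms=3/7b
4) 435.835ms=9/7b +145.278ms=3/7b
5) 581.114ms=12/7b +145.278ms=3/7b
6) 726.392ms=15/7b +145.278ms=3/7b
7) 871.671ms=18/7b +145.278ms=3/7b
8) 1016.949ms=3b +508.475ms=3/2b
9) 1525.424ms=9/2b +508.475ms=3/2b
10) 2033.898ms=6b +508.475ms=3/2b
11) 2542.373ms=15/2b +508.475ms=3/2b
Σ=9b of 9 (177bpm 3/4) — PASS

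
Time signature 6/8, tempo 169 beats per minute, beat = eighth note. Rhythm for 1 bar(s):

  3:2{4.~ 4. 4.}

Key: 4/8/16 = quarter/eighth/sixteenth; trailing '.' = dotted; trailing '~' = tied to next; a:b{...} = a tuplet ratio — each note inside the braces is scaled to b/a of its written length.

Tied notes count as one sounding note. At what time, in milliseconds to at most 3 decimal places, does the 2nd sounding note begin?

1. 0.0ms @ 0 + 1420.118ms (4)
2. 1420.118ms @ 4 + 710.059ms (2)

note 2 onset = 4b = 1420.118ms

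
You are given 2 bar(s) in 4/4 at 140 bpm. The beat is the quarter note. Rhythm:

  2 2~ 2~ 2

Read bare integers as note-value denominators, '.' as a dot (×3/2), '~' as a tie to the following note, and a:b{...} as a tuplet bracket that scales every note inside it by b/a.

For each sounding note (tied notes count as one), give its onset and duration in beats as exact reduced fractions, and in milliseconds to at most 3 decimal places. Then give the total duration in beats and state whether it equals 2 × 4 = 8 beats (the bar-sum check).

1) 0.0ms=0b +857.143ms=2b
2) 857.143ms=2b +2571.429ms=6b
Σ=8b of 8 (140bpm 4/4) — PASS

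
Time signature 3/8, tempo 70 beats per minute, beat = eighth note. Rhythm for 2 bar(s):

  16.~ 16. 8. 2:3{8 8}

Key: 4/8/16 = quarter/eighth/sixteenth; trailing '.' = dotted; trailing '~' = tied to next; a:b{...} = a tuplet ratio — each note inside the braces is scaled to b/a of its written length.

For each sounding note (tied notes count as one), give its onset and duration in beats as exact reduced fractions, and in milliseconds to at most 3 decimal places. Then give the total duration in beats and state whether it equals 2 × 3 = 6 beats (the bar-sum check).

1) 0.0ms=0b +1285.714ms=3/2b
2) 1285.714ms=3/2b +1285.714ms=3/2b
3) 2571.429ms=3b +1285.714ms=3/2b
4) 3857.143ms=9/2b +1285.714ms=3/2b
Σ=6b of 6 (70bpm 3/8) — PASS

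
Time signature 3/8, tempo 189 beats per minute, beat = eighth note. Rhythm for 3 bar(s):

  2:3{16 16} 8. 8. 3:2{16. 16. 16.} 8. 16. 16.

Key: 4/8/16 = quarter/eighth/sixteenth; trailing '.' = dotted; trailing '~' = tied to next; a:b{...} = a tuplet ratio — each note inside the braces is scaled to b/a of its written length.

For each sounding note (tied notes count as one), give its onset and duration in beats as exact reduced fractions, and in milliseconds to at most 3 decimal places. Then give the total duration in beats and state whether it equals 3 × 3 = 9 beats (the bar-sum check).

1) 0.0ms=0b +238.095ms=3/4b
2) 238.095ms=3/4b +238.095ms=3/4b
3) 476.19ms=3/2b +476.19ms=3/2b
4) 952.381ms=3b +476.19ms=3/2b
5) 1428.571ms=9/2b +158.73ms=1/2b
6) 1587.302ms=5b +158.73ms=1/2b
7) 1746.032ms=11/2b +158.73ms=1/2b
8) 1904.762ms=6b +476.19ms=3/2b
9) 2380.952ms=15/2b +238.095ms=3/4b
10) 2619.048ms=33/4b +238.095ms=3/4b
Σ=9b of 9 (189bpm 3/8) — PASS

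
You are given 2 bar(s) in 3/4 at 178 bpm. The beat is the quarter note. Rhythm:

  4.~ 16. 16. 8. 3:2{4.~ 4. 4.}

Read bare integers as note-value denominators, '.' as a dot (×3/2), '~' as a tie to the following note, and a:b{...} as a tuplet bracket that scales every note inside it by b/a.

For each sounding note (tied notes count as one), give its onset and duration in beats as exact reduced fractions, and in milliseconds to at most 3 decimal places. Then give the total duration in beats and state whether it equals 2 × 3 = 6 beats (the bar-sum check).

1) 0.0ms=0b +632.022ms=15/8b
2) 632.022ms=15/8b +126.404ms=3/8b
3) 758.427ms=9/4b +252.809ms=3/4b
4) 1011.236ms=3b +674.157ms=2b
5) 1685.393ms=5b +337.079ms=1b
Σ=6b of 6 (178bpm 3/4) — PASS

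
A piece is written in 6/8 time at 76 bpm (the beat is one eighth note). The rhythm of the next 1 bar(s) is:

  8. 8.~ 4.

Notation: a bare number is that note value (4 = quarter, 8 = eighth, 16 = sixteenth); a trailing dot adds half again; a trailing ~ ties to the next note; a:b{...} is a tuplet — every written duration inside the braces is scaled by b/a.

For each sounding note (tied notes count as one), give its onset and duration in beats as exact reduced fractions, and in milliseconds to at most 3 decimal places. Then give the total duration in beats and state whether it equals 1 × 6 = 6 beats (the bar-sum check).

1) 0.0ms=0b +1184.211ms=3/2b
2) 1184.211ms=3/2b +3552.632ms=9/2b
Σ=6b of 6 (76bpm 6/8) — PASS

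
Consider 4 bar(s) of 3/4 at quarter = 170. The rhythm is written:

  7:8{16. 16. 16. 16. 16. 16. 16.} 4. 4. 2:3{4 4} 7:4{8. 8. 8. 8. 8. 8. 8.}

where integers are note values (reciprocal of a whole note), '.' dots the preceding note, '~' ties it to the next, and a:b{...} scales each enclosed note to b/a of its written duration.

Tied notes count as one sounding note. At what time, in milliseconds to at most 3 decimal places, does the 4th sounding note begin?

1. 0.0ms @ 0 + 151.261ms (3/7)
2. 151.261ms @ 3/7 + 151.261ms (3/7)
3. 302.521ms @ 6/7 + 151.261ms (3/7)
4. 453.782ms @ 9/7 + 151.261ms (3/7)
5. 605.042ms @ 12/7 + 151.261ms (3/7)
6. 756.303ms @ 15/7 + 151.261ms (3/7)
7. 907.563ms @ 18/7 + 151.261ms (3/7)
8. 1058.824ms @ 3 + 529.412ms (3/2)
9. 1588.235ms @ 9/2 + 529.412ms (3/2)
10. 2117.647ms @ 6 + 529.412ms (3/2)
11. 2647.059ms @ 15/2 + 529.412ms (3/2)
12. 3176.471ms @ 9 + 151.261ms (3/7)
13. 3327.731ms @ 66/7 + 151.261ms (3/7)
14. 3478.992ms @ 69/7 + 151.261ms (3/7)
15. 3630.252ms @ 72/7 + 151.261ms (3/7)
16. 3781.513ms @ 75/7 + 151.261ms (3/7)
17. 3932.773ms @ 78/7 + 151.261ms (3/7)
18. 4084.034ms @ 81/7 + 151.261ms (3/7)

note 4 onset = 9/7b = 453.782ms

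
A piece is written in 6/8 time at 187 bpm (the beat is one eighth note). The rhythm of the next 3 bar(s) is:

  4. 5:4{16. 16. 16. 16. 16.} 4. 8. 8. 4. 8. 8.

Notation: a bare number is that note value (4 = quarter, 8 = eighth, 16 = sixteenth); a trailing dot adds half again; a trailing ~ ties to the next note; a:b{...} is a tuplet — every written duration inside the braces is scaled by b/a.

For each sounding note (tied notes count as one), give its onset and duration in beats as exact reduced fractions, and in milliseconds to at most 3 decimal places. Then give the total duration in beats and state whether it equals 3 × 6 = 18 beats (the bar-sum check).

1) 0.0ms=0b +962.567ms=3b
2) 962.567ms=3b +192.513ms=3/5b
3) 1155.08ms=18/5b +192.513ms=3/5b
4) 1347.594ms=21/5b +192.513ms=3/5b
5) 1540.107ms=24/5b +192.513ms=3/5b
6) 1732.62ms=27/5b +192.513ms=3/5b
7) 1925.134ms=6b +962.567ms=3b
8) 2887.701ms=9b +481.283ms=3/2b
9) 3368.984ms=21/2b +481.283ms=3/2b
10) 3850.267ms=12b +962.567ms=3b
11) 4812.834ms=15b +481.283ms=3/2b
12) 5294.118ms=33/2b +481.283ms=3/2b
Σ=18b of 18 (187bpm 6/8) — PASS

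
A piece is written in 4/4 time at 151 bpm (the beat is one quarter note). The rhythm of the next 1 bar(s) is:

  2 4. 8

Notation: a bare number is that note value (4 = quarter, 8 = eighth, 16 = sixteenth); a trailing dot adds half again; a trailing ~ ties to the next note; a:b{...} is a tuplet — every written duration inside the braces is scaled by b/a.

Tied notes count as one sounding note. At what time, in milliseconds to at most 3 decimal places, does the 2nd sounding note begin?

note 2 onset = 2b = 794.702ms

1. 0.0ms @ 0 + 794.702ms (2)
2. 794.702ms @ 2 + 596.026ms (3/2)
3. 1390.728ms @ 7/2 + 198.675ms (1/2)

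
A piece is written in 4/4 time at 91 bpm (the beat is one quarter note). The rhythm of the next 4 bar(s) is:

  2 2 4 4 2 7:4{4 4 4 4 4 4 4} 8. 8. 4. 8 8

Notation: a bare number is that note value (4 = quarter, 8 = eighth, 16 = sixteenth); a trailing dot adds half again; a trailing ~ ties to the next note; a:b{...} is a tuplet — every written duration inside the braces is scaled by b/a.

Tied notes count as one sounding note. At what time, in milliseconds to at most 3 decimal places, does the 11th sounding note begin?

note 11 onset = 76/7b = 7158.556ms

1. 0.0ms @ 0 + 1318.681ms (2)
2. 1318.681ms @ 2 + 1318.681ms (2)
3. 2637.363ms @ 4 + 659.341ms (1)
4. 3296.703ms @ 5 + 659.341ms (1)
5. 3956.044ms @ 6 + 1318.681ms (2)
6. 5274.725ms @ 8 + 376.766ms (4/7)
7. 5651.491ms @ 60/7 + 376.766ms (4/7)
8. 6028.257ms @ 64/7 + 376.766ms (4/7)
9. 6405.024ms @ 68/7 + 376.766ms (4/7)
10. 6781.79ms @ 72/7 + 376.766ms (4/7)
11. 7158.556ms @ 76/7 + 376.766ms (4/7)
12. 7535.322ms @ 80/7 + 376.766ms (4/7)
13. 7912.088ms @ 12 + 494.505ms (3/4)
14. 8406.593ms @ 51/4 + 494.505ms (3/4)
15. 8901.099ms @ 27/2 + 989.011ms (3/2)
16. 9890.11ms @ 15 + 329.67ms (1/2)
17. 10219.78ms @ 31/2 + 329.67ms (1/2)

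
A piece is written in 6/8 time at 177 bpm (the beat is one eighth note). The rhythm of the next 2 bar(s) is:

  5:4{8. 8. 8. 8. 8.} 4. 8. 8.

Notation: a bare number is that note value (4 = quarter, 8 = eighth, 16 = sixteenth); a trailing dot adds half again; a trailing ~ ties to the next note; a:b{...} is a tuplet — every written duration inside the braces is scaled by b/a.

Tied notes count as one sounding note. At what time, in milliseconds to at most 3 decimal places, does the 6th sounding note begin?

note 6 onset = 6b = 2033.898ms

1. 0.0ms @ 0 + 406.78ms (6/5)
2. 406.78ms @ 6/5 + 406.78ms (6/5)
3. 813.559ms @ 12/5 + 406.78ms (6/5)
4. 1220.339ms @ 18/5 + 406.78ms (6/5)
5. 1627.119ms @ 24/5 + 406.78ms (6/5)
6. 2033.898ms @ 6 + 1016.949ms (3)
7. 3050.847ms @ 9 + 508.475ms (3/2)
8. 3559.322ms @ 21/2 + 508.475ms (3/2)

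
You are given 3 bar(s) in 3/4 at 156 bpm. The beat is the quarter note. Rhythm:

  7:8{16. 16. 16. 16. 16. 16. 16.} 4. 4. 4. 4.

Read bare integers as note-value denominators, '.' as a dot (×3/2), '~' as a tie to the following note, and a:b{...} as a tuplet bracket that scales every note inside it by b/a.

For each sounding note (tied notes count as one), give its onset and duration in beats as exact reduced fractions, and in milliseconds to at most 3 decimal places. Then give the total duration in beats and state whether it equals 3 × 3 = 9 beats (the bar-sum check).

1) 0.0ms=0b +164.835ms=3/7b
2) 164.835ms=3/7b +164.835ms=3/7b
3) 329.67ms=6/7b +164.835ms=3/7b
4) 494.505ms=9/7b +164.835ms=3/7b
5) 659.341ms=12/7b +164.835ms=3/7b
6) 824.176ms=15/7b +164.835ms=3/7b
7) 989.011ms=18/7b +164.835ms=3/7b
8) 1153.846ms=3b +576.923ms=3/2b
9) 1730.769ms=9/2b +576.923ms=3/2b
10) 2307.692ms=6b +576.923ms=3/2b
11) 2884.615ms=15/2b +576.923ms=3/2b
Σ=9b of 9 (156bpm 3/4) — PASS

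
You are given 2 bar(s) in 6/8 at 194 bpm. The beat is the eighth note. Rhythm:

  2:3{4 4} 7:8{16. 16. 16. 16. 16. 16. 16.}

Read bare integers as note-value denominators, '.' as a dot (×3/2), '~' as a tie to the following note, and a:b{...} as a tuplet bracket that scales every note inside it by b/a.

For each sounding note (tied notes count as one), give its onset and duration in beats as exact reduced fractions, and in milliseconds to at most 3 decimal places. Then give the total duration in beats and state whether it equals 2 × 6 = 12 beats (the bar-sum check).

1) 0.0ms=0b +927.835ms=3b
2) 927.835ms=3b +927.835ms=3b
3) 1855.67ms=6b +265.096ms=6/7b
4) 2120.766ms=48/7b +265.096ms=6/7b
5) 2385.862ms=54/7b +265.096ms=6/7b
6) 2650.957ms=60/7b +265.096ms=6/7b
7) 2916.053ms=66/7b +265.096ms=6/7b
8) 3181.149ms=72/7b +265.096ms=6/7b
9) 3446.244ms=78/7b +265.096ms=6/7b
Σ=12b of 12 (194bpm 6/8) — PASS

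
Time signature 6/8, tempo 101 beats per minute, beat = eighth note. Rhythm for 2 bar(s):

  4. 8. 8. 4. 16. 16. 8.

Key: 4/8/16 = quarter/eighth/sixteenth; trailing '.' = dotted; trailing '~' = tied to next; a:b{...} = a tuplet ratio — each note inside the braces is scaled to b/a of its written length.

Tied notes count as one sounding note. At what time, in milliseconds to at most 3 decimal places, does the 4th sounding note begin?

1. 0.0ms @ 0 + 1782.178ms (3)
2. 1782.178ms @ 3 + 891.089ms (3/2)
3. 2673.267ms @ 9/2 + 891.089ms (3/2)
4. 3564.356ms @ 6 + 1782.178ms (3)
5. 5346.535ms @ 9 + 445.545ms (3/4)
6. 5792.079ms @ 39/4 + 445.545ms (3/4)
7. 6237.624ms @ 21/2 + 891.089ms (3/2)

note 4 onset = 6b = 3564.356ms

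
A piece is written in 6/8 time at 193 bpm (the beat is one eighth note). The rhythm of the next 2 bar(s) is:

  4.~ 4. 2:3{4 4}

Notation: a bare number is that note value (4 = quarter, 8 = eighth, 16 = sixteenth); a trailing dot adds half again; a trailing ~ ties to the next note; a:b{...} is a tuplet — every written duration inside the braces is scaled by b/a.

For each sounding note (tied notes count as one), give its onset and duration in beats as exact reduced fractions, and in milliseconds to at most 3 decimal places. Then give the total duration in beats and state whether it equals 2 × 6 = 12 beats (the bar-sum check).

1) 0.0ms=0b +1865.285ms=6b
2) 1865.285ms=6b +932.642ms=3b
3) 2797.927ms=9b +932.642ms=3b
Σ=12b of 12 (193bpm 6/8) — PASS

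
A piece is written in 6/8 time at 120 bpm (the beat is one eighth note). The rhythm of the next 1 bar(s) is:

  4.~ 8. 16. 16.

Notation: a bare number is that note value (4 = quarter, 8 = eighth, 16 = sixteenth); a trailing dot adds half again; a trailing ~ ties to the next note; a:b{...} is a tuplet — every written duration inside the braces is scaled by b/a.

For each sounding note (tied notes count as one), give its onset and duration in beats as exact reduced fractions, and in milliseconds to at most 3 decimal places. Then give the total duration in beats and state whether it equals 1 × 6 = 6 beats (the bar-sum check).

1) 0.0ms=0b +2250.0ms=9/2b
2) 2250.0ms=9/2b +375.0ms=3/4b
3) 2625.0ms=21/4b +375.0ms=3/4b
Σ=6b of 6 (120bpm 6/8) — PASS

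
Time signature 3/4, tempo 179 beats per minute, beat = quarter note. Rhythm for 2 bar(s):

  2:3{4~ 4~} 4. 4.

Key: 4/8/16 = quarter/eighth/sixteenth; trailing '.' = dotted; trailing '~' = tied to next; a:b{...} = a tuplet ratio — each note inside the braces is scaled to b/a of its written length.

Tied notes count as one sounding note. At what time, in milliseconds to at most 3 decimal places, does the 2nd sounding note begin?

1. 0.0ms @ 0 + 1508.38ms (9/2)
2. 1508.38ms @ 9/2 + 502.793ms (3/2)

note 2 onset = 9/2b = 1508.38ms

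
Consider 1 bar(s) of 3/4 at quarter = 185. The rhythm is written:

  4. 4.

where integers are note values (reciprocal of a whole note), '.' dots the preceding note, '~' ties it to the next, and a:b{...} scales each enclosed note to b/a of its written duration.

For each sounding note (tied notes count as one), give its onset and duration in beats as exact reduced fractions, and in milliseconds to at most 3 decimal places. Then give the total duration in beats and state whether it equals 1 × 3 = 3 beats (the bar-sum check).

1) 0.0ms=0b +486.486ms=3/2b
2) 486.486ms=3/2b +486.486ms=3/2b
Σ=3b of 3 (185bpm 3/4) — PASS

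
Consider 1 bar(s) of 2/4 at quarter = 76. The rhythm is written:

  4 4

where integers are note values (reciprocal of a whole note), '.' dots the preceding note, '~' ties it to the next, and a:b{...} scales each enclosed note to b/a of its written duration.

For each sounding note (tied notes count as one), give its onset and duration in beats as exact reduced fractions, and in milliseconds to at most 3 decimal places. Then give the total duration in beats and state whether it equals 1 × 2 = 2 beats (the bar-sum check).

1) 0.0ms=0b +789.474ms=1b
2) 789.474ms=1b +789.474ms=1b
Σ=2b of 2 (76bpm 2/4) — PASS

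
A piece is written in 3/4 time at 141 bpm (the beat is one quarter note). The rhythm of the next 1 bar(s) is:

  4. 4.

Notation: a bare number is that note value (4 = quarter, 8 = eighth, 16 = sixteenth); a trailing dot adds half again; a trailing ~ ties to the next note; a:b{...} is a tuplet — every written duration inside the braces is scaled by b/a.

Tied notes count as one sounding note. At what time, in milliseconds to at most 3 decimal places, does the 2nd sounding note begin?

note 2 onset = 3/2b = 638.298ms

1. 0.0ms @ 0 + 638.298ms (3/2)
2. 638.298ms @ 3/2 + 638.298ms (3/2)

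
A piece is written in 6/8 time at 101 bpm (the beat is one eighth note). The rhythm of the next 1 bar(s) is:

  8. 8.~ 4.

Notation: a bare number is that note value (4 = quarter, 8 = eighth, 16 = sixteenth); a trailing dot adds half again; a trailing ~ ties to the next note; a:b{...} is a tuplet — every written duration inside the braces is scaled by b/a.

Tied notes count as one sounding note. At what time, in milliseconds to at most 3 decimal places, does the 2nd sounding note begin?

1. 0.0ms @ 0 + 891.089ms (3/2)
2. 891.089ms @ 3/2 + 2673.267ms (9/2)

note 2 onset = 3/2b = 891.089ms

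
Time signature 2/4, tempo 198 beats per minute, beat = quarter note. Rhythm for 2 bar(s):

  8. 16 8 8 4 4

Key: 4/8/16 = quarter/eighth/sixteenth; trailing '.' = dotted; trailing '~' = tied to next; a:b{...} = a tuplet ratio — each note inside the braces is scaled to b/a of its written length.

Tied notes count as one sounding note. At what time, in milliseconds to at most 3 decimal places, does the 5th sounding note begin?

1. 0.0ms @ 0 + 227.273ms (3/4)
2. 227.273ms @ 3/4 + 75.758ms (1/4)
3. 303.03ms @ 1 + 151.515ms (1/2)
4. 454.545ms @ 3/2 + 151.515ms (1/2)
5. 606.061ms @ 2 + 303.03ms (1)
6. 909.091ms @ 3 + 303.03ms (1)

note 5 onset = 2b = 606.061ms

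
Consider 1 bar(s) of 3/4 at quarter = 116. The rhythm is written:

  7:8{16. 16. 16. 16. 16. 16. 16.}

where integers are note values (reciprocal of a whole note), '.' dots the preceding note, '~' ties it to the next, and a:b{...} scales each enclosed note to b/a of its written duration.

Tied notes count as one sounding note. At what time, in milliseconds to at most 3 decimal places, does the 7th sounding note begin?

note 7 onset = 18/7b = 1330.049ms

1. 0.0ms @ 0 + 221.675ms (3/7)
2. 221.675ms @ 3/7 + 221.675ms (3/7)
3. 443.35ms @ 6/7 + 221.675ms (3/7)
4. 665.025ms @ 9/7 + 221.675ms (3/7)
5. 886.7ms @ 12/7 + 221.675ms (3/7)
6. 1108.374ms @ 15/7 + 221.675ms (3/7)
7. 1330.049ms @ 18/7 + 221.675ms (3/7)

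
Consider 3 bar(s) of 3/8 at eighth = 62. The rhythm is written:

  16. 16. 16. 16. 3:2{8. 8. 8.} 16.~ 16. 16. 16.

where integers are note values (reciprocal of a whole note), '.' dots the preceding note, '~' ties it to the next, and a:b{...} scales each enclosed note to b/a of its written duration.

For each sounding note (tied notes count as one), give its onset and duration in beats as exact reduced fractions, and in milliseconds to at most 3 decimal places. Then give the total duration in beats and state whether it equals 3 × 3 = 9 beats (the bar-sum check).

1) 0.0ms=0b +725.806ms=3/4b
2) 725.806ms=3/4b +725.806ms=3/4b
3) 1451.613ms=3/2b +725.806ms=3/4b
4) 2177.419ms=9/4b +725.806ms=3/4b
5) 2903.226ms=3b +967.742ms=1b
6) 3870.968ms=4b +967.742ms=1b
7) 4838.71ms=5b +967.742ms=1b
8) 5806.452ms=6b +1451.613ms=3/2b
9) 7258.065ms=15/2b +725.806ms=3/4b
10) 7983.871ms=33/4b +725.806ms=3/4b
Σ=9b of 9 (62bpm 3/8) — PASS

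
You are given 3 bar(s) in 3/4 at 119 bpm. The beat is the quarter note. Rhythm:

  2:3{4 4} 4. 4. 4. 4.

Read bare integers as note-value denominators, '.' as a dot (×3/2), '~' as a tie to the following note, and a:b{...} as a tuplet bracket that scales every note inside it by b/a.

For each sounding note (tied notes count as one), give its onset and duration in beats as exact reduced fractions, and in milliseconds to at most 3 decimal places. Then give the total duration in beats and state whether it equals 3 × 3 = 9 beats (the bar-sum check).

1) 0.0ms=0b +756.303ms=3/2b
2) 756.303ms=3/2b +756.303ms=3/2b
3) 1512.605ms=3b +756.303ms=3/2b
4) 2268.908ms=9/2b +756.303ms=3/2b
5) 3025.21ms=6b +756.303ms=3/2b
6) 3781.513ms=15/2b +756.303ms=3/2b
Σ=9b of 9 (119bpm 3/4) — PASS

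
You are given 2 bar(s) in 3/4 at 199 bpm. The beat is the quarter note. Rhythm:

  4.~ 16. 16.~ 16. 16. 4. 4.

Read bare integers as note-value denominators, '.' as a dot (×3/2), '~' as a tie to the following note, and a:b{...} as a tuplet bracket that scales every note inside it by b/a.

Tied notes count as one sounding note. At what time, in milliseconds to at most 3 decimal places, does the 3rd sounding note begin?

1. 0.0ms @ 0 + 565.327ms (15/8)
2. 565.327ms @ 15/8 + 226.131ms (3/4)
3. 791.457ms @ 21/8 + 113.065ms (3/8)
4. 904.523ms @ 3 + 452.261ms (3/2)
5. 1356.784ms @ 9/2 + 452.261ms (3/2)

note 3 onset = 21/8b = 791.457ms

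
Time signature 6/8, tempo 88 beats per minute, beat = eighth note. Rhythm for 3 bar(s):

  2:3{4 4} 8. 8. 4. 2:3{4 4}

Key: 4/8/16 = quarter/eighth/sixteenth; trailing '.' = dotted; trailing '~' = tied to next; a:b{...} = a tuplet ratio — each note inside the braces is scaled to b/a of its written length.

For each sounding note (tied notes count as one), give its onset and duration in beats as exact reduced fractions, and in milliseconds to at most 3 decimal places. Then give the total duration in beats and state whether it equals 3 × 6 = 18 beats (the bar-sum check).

1) 0.0ms=0b +2045.455ms=3b
2) 2045.455ms=3b +2045.455ms=3b
3) 4090.909ms=6b +1022.727ms=3/2b
4) 5113.636ms=15/2b +1022.727ms=3/2b
5) 6136.364ms=9b +2045.455ms=3b
6) 8181.818ms=12b +2045.455ms=3b
7) 10227.273ms=15b +2045.455ms=3b
Σ=18b of 18 (88bpm 6/8) — PASS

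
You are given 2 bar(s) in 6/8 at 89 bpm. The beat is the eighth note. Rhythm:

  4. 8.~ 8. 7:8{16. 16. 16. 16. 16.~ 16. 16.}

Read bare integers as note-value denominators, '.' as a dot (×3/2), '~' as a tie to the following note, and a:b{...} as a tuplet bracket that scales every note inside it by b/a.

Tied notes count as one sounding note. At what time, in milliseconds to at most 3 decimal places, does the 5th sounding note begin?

1. 0.0ms @ 0 + 2022.472ms (3)
2. 2022.472ms @ 3 + 2022.472ms (3)
3. 4044.944ms @ 6 + 577.849ms (6/7)
4. 4622.793ms @ 48/7 + 577.849ms (6/7)
5. 5200.642ms @ 54/7 + 577.849ms (6/7)
6. 5778.491ms @ 60/7 + 577.849ms (6/7)
7. 6356.34ms @ 66/7 + 1155.698ms (12/7)
8. 7512.039ms @ 78/7 + 577.849ms (6/7)

note 5 onset = 54/7b = 5200.642ms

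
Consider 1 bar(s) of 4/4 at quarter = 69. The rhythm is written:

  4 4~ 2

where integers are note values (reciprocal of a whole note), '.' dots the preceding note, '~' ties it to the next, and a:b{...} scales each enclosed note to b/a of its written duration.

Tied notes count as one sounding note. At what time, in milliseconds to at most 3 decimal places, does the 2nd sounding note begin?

1. 0.0ms @ 0 + 869.565ms (1)
2. 869.565ms @ 1 + 2608.696ms (3)

note 2 onset = 1b = 869.565ms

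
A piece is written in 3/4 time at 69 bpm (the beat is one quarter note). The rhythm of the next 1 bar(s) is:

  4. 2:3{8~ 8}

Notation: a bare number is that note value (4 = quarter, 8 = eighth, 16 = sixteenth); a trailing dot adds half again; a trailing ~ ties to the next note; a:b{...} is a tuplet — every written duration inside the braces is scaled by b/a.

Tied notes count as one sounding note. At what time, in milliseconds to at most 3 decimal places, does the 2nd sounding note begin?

note 2 onset = 3/2b = 1304.348ms

1. 0.0ms @ 0 + 1304.348ms (3/2)
2. 1304.348ms @ 3/2 + 1304.348ms (3/2)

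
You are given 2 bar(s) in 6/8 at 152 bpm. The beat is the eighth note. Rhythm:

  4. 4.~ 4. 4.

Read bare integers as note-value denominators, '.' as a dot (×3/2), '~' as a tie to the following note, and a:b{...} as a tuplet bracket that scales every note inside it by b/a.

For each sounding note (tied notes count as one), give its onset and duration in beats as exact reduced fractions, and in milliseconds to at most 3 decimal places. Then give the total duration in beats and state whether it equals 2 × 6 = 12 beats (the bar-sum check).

1) 0.0ms=0b +1184.211ms=3b
2) 1184.211ms=3b +2368.421ms=6b
3) 3552.632ms=9b +1184.211ms=3b
Σ=12b of 12 (152bpm 6/8) — PASS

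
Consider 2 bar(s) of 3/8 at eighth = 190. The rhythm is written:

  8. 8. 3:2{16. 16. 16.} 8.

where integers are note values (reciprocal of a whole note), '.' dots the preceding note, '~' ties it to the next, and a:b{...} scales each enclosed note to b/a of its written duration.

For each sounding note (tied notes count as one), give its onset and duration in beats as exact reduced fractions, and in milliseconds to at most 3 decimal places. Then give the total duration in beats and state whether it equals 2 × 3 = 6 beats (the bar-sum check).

1) 0.0ms=0b +473.684ms=3/2b
2) 473.684ms=3/2b +473.684ms=3/2b
3) 947.368ms=3b +157.895ms=1/2b
4) 1105.263ms=7/2b +157.895ms=1/2b
5) 1263.158ms=4b +157.895ms=1/2b
6) 1421.053ms=9/2b +473.684ms=3/2b
Σ=6b of 6 (190bpm 3/8) — PASS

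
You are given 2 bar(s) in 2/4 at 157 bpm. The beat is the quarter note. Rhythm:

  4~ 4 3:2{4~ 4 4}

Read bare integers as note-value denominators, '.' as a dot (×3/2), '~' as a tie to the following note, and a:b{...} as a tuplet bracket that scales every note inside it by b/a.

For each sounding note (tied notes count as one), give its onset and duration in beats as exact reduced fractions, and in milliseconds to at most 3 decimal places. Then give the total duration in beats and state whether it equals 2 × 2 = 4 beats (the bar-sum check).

1) 0.0ms=0b +764.331ms=2b
2) 764.331ms=2b +509.554ms=4/3b
3) 1273.885ms=10/3b +254.777ms=2/3b
Σ=4b of 4 (157bpm 2/4) — PASS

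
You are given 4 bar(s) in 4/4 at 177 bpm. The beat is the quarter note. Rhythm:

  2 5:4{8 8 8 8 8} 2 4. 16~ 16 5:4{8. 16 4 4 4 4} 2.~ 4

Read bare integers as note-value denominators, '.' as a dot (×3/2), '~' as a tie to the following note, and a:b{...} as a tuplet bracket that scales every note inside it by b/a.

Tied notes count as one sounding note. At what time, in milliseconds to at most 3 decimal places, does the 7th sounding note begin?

note 7 onset = 4b = 1355.932ms

1. 0.0ms @ 0 + 677.966ms (2)
2. 677.966ms @ 2 + 135.593ms (2/5)
3. 813.559ms @ 12/5 + 135.593ms (2/5)
4. 949.153ms @ 14/5 + 135.593ms (2/5)
5. 1084.746ms @ 16/5 + 135.593ms (2/5)
6. 1220.339ms @ 18/5 + 135.593ms (2/5)
7. 1355.932ms @ 4 + 677.966ms (2)
8. 2033.898ms @ 6 + 508.475ms (3/2)
9. 2542.373ms @ 15/2 + 169.492ms (1/2)
10. 2711.864ms @ 8 + 203.39ms (3/5)
11. 2915.254ms @ 43/5 + 67.797ms (1/5)
12. 2983.051ms @ 44/5 + 271.186ms (4/5)
13. 3254.237ms @ 48/5 + 271.186ms (4/5)
14. 3525.424ms @ 52/5 + 271.186ms (4/5)
15. 3796.61ms @ 56/5 + 271.186ms (4/5)
16. 4067.797ms @ 12 + 1355.932ms (4)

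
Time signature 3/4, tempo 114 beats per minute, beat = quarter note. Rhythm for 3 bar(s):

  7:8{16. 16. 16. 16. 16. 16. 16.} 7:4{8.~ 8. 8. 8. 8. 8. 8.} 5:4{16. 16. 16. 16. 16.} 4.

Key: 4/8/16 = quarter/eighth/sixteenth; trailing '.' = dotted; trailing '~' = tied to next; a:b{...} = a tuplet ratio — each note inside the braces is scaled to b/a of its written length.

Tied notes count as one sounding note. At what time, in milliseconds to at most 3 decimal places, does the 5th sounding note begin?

1. 0.0ms @ 0 + 225.564ms (3/7)
2. 225.564ms @ 3/7 + 225.564ms (3/7)
3. 451.128ms @ 6/7 + 225.564ms (3/7)
4. 676.692ms @ 9/7 + 225.564ms (3/7)
5. 902.256ms @ 12/7 + 225.564ms (3/7)
6. 1127.82ms @ 15/7 + 225.564ms (3/7)
7. 1353.383ms @ 18/7 + 225.564ms (3/7)
8. 1578.947ms @ 3 + 451.128ms (6/7)
9. 2030.075ms @ 27/7 + 225.564ms (3/7)
10. 2255.639ms @ 30/7 + 225.564ms (3/7)
11. 2481.203ms @ 33/7 + 225.564ms (3/7)
12. 2706.767ms @ 36/7 + 225.564ms (3/7)
13. 2932.331ms @ 39/7 + 225.564ms (3/7)
14. 3157.895ms @ 6 + 157.895ms (3/10)
15. 3315.789ms @ 63/10 + 157.895ms (3/10)
16. 3473.684ms @ 33/5 + 157.895ms (3/10)
17. 3631.579ms @ 69/10 + 157.895ms (3/10)
18. 3789.474ms @ 36/5 + 157.895ms (3/10)
19. 3947.368ms @ 15/2 + 789.474ms (3/2)

note 5 onset = 12/7b = 902.256ms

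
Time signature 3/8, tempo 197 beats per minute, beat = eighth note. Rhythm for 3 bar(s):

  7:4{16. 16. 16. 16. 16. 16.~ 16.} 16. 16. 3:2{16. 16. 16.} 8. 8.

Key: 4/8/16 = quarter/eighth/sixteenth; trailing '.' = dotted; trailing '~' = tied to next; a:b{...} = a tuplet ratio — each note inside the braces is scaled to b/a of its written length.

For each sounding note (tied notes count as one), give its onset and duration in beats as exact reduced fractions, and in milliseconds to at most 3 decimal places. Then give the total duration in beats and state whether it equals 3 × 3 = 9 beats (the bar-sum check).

1) 0.0ms=0b +130.529ms=3/7b
2) 130.529ms=3/7b +130.529ms=3/7b
3) 261.059ms=6/7b +130.529ms=3/7b
4) 391.588ms=9/7b +130.529ms=3/7b
5) 522.117ms=12/7b +130.529ms=3/7b
6) 652.647ms=15/7b +261.059ms=6/7b
7) 913.706ms=3b +228.426ms=3/4b
8) 1142.132ms=15/4b +228.426ms=3/4b
9) 1370.558ms=9/2b +152.284ms=1/2b
10) 1522.843ms=5b +152.284ms=1/2b
11) 1675.127ms=11/2b +152.284ms=1/2b
12) 1827.411ms=6b +456.853ms=3/2b
13) 2284.264ms=15/2b +456.853ms=3/2b
Σ=9b of 9 (197bpm 3/8) — PASS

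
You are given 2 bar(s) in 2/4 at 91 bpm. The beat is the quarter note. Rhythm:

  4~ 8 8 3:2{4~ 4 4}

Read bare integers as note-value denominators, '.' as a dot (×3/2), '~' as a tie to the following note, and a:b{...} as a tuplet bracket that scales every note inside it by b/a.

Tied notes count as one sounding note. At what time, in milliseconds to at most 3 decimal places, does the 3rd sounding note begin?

note 3 onset = 2b = 1318.681ms

1. 0.0ms @ 0 + 989.011ms (3/2)
2. 989.011ms @ 3/2 + 329.67ms (1/2)
3. 1318.681ms @ 2 + 879.121ms (4/3)
4. 2197.802ms @ 10/3 + 439.56ms (2/3)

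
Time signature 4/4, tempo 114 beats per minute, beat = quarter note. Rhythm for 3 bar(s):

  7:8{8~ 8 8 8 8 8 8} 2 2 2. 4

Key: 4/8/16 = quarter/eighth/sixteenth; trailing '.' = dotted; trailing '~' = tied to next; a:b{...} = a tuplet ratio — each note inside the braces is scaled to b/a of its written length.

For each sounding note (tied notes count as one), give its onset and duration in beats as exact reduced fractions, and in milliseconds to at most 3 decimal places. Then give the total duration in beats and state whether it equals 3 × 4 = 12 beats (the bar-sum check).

1) 0.0ms=0b +601.504ms=8/7b
2) 601.504ms=8/7b +300.752ms=4/7b
3) 902.256ms=12/7b +300.752ms=4/7b
4) 1203.008ms=16/7b +300.752ms=4/7b
5) 1503.759ms=20/7b +300.752ms=4/7b
6) 1804.511ms=24/7b +300.752ms=4/7b
7) 2105.263ms=4b +1052.632ms=2b
8) 3157.895ms=6b +1052.632ms=2b
9) 4210.526ms=8b +1578.947ms=3b
10) 5789.474ms=11b +526.316ms=1b
Σ=12b of 12 (114bpm 4/4) — PASS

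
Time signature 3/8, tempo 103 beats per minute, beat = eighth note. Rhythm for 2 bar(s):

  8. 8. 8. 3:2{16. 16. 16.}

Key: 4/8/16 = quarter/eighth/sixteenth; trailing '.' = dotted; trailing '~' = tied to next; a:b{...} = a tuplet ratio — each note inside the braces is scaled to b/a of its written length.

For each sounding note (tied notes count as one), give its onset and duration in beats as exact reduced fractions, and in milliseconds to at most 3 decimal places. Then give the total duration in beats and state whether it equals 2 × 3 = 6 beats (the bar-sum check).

1) 0.0ms=0b +873.786ms=3/2b
2) 873.786ms=3/2b +873.786ms=3/2b
3) 1747.573ms=3b +873.786ms=3/2b
4) 2621.359ms=9/2b +291.262ms=1/2b
5) 2912.621ms=5b +291.262ms=1/2b
6) 3203.883ms=11/2b +291.262ms=1/2b
Σ=6b of 6 (103bpm 3/8) — PASS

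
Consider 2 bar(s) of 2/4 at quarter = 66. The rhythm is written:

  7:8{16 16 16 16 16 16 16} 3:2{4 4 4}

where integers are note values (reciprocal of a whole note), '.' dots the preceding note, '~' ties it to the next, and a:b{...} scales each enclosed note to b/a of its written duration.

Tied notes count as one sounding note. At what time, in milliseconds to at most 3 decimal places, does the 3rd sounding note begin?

note 3 onset = 4/7b = 519.481ms

1. 0.0ms @ 0 + 259.74ms (2/7)
2. 259.74ms @ 2/7 + 259.74ms (2/7)
3. 519.481ms @ 4/7 + 259.74ms (2/7)
4. 779.221ms @ 6/7 + 259.74ms (2/7)
5. 1038.961ms @ 8/7 + 259.74ms (2/7)
6. 1298.701ms @ 10/7 + 259.74ms (2/7)
7. 1558.442ms @ 12/7 + 259.74ms (2/7)
8. 1818.182ms @ 2 + 606.061ms (2/3)
9. 2424.242ms @ 8/3 + 606.061ms (2/3)
10. 3030.303ms @ 10/3 + 606.061ms (2/3)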